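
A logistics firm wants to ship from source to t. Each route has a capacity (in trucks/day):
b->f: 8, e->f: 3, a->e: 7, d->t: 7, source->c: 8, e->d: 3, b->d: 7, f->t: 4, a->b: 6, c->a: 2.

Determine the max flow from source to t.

2

Augment source->c->a->b->d->t: bottleneck 2. Total 2.
No augmenting path remains in the residual graph.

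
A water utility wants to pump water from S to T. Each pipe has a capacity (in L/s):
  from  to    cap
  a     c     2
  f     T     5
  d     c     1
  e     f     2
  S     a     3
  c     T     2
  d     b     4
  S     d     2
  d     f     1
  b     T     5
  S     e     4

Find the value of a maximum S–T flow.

6

Augment S->d->c->T: bottleneck 1. Total 1.
Augment S->d->f->T: bottleneck 1. Total 2.
Augment S->e->f->T: bottleneck 2. Total 4.
Augment S->a->c->T: bottleneck 1. Total 5.
Augment S->a->c->d->b->T: bottleneck 1. Total 6.
No augmenting path remains in the residual graph.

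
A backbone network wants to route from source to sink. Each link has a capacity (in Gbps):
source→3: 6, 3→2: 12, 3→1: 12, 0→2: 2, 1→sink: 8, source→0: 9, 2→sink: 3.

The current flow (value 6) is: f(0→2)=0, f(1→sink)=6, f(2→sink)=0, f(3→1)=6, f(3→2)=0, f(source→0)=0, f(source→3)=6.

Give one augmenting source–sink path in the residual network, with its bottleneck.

Residual along source→0→2→sink: source→0: 9, 0→2: 2, 2→sink: 3.
Bottleneck = min = 2.

source→0→2→sink, bottleneck 2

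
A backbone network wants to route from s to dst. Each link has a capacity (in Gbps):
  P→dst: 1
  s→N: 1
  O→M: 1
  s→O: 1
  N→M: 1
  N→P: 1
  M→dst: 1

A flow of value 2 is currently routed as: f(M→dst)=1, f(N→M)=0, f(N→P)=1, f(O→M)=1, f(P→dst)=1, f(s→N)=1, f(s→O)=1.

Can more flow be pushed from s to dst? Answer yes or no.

Residual reachable from s: {s}; dst is not reachable.
Saturated cut: s→O, s→N with total capacity 2 = current flow value. Flow is maximum.

No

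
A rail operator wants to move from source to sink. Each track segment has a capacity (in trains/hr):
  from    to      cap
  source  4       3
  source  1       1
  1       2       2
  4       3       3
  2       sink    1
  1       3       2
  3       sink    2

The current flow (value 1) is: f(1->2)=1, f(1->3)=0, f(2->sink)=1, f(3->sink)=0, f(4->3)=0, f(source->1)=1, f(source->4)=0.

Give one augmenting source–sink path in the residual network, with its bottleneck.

Residual along source->4->3->sink: source->4: 3, 4->3: 3, 3->sink: 2.
Bottleneck = min = 2.

source->4->3->sink, bottleneck 2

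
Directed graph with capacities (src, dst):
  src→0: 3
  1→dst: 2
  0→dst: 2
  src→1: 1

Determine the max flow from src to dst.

3

Augment src→1→dst: bottleneck 1. Total 1.
Augment src→0→dst: bottleneck 2. Total 3.
No augmenting path remains in the residual graph.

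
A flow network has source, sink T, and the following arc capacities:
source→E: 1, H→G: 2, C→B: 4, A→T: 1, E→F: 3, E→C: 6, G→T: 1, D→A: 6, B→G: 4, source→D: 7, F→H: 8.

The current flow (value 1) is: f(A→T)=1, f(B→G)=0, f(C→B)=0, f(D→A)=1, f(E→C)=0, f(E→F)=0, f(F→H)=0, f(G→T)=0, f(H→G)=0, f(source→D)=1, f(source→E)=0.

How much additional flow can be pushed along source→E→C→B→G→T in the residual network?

Residual capacities along the path: source→E: 1, E→C: 6, C→B: 4, B→G: 4, G→T: 1.
Minimum is 1.

1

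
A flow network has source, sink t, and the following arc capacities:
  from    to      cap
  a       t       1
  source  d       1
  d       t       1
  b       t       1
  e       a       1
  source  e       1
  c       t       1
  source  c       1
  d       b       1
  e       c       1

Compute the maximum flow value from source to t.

Augment source→c→t: bottleneck 1. Total 1.
Augment source→d→t: bottleneck 1. Total 2.
Augment source→e→a→t: bottleneck 1. Total 3.
No augmenting path remains in the residual graph.

3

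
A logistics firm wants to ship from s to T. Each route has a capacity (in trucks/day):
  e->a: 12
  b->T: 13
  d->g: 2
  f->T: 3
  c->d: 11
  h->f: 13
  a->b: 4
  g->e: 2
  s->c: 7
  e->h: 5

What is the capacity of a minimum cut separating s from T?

Max flow = 2 (via 1 augmenting path).
In the residual at optimum, the set reachable from s is {c, d, s}.
Cut edges: d->g (cap 2). Sum = 2.

2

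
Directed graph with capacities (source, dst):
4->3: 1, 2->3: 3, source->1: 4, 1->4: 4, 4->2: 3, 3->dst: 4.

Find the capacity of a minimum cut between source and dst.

Max flow = 4 (via 2 augmenting paths).
In the residual at optimum, the set reachable from source is {source}.
Cut edges: source->1 (cap 4). Sum = 4.

4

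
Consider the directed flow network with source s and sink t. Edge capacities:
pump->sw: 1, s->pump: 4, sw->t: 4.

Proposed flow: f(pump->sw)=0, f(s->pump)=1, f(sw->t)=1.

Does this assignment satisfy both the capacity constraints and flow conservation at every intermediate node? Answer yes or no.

Conservation fails at pump: inflow 1 ≠ outflow 0.

No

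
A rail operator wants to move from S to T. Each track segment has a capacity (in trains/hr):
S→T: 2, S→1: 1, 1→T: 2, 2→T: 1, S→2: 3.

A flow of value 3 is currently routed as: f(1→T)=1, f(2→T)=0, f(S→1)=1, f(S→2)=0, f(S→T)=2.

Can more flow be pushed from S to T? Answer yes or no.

Yes

Residual path S→2→T has bottleneck 1 > 0.
Pushing 1 along it raises the flow to 4, so the given flow is not maximum.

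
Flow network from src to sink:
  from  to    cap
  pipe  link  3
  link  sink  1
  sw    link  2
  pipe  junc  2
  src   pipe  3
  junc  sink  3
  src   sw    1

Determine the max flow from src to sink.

Augment src→sw→link→sink: bottleneck 1. Total 1.
Augment src→pipe→junc→sink: bottleneck 2. Total 3.
No augmenting path remains in the residual graph.

3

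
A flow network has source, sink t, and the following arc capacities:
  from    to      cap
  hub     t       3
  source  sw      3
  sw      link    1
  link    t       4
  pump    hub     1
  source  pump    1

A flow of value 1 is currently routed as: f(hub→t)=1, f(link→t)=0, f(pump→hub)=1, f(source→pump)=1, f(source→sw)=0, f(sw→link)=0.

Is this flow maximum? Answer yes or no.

No

Residual path source→sw→link→t has bottleneck 1 > 0.
Pushing 1 along it raises the flow to 2, so the given flow is not maximum.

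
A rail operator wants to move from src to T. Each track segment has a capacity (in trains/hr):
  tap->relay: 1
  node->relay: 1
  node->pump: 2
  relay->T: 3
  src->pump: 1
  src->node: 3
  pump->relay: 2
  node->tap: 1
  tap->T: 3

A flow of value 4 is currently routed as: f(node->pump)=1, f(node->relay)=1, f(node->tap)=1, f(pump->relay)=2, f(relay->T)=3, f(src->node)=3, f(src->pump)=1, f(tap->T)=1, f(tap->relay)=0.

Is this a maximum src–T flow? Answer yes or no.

Residual reachable from src: {src}; T is not reachable.
Saturated cut: src->node, src->pump with total capacity 4 = current flow value. Flow is maximum.

Yes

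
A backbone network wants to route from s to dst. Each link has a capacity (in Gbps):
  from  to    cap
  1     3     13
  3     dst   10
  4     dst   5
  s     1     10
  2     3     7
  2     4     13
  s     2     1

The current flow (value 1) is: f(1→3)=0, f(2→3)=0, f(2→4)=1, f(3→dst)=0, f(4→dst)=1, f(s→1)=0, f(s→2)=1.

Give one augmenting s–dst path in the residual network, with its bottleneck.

Residual along s→1→3→dst: s→1: 10, 1→3: 13, 3→dst: 10.
Bottleneck = min = 10.

s→1→3→dst, bottleneck 10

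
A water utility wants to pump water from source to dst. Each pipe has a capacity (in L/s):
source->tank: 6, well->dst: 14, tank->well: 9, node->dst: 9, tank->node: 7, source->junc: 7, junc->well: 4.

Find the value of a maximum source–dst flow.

10

Augment source->junc->well->dst: bottleneck 4. Total 4.
Augment source->tank->well->dst: bottleneck 6. Total 10.
No augmenting path remains in the residual graph.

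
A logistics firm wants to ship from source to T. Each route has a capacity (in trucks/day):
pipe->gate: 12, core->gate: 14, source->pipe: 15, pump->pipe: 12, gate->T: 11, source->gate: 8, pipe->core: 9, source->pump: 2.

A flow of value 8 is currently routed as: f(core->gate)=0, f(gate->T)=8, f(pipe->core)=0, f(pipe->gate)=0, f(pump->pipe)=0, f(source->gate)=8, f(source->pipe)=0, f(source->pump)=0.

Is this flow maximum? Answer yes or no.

No

Residual path source->pipe->gate->T has bottleneck 3 > 0.
Pushing 3 along it raises the flow to 11, so the given flow is not maximum.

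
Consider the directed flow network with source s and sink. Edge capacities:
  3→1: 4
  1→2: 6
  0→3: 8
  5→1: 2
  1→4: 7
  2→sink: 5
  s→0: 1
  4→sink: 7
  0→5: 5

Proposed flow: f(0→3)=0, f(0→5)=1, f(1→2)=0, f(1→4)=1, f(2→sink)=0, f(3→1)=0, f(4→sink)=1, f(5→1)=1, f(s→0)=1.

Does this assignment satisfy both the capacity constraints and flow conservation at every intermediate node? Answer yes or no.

Yes

Every edge has 0 ≤ f(e) ≤ cap(e).
At each intermediate node, inflow equals outflow.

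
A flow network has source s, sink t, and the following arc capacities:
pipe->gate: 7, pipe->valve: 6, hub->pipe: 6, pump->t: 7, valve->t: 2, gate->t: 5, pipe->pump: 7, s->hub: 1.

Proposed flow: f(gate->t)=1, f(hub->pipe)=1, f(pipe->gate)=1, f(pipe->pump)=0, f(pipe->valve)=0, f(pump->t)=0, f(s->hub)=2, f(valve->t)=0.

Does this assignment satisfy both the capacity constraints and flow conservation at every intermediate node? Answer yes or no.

No

Capacity violated on s->hub: flow 2 > capacity 1.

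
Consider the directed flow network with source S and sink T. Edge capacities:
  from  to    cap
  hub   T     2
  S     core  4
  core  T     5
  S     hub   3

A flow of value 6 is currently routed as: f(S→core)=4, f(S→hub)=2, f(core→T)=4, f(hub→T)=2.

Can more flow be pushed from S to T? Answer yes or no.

Residual reachable from S: {S, hub}; T is not reachable.
Saturated cut: S→core, hub→T with total capacity 6 = current flow value. Flow is maximum.

No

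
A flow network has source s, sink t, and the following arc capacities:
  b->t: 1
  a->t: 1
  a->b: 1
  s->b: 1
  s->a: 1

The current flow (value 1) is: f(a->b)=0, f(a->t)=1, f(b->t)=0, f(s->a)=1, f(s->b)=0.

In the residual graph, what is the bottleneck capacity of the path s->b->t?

Residual capacities along the path: s->b: 1, b->t: 1.
Minimum is 1.

1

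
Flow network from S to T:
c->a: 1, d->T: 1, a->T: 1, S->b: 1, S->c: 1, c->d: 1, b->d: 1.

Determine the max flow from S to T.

2

Augment S->c->a->T: bottleneck 1. Total 1.
Augment S->b->d->T: bottleneck 1. Total 2.
No augmenting path remains in the residual graph.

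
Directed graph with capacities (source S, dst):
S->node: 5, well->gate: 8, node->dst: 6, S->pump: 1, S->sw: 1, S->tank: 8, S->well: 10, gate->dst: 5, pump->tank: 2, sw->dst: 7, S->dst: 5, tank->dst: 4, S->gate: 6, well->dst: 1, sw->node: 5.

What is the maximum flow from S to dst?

21

Augment S->dst: bottleneck 5. Total 5.
Augment S->well->dst: bottleneck 1. Total 6.
Augment S->sw->dst: bottleneck 1. Total 7.
Augment S->node->dst: bottleneck 5. Total 12.
Augment S->gate->dst: bottleneck 5. Total 17.
Augment S->tank->dst: bottleneck 4. Total 21.
No augmenting path remains in the residual graph.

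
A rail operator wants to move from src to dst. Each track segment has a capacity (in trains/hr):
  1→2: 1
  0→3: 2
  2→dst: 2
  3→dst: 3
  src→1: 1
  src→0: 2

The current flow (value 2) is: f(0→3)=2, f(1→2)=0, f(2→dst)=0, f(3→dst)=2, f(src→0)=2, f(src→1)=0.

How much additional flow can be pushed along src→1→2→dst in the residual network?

1

Residual capacities along the path: src→1: 1, 1→2: 1, 2→dst: 2.
Minimum is 1.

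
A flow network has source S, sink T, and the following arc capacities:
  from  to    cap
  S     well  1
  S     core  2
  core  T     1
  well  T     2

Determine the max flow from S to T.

Augment S->core->T: bottleneck 1. Total 1.
Augment S->well->T: bottleneck 1. Total 2.
No augmenting path remains in the residual graph.

2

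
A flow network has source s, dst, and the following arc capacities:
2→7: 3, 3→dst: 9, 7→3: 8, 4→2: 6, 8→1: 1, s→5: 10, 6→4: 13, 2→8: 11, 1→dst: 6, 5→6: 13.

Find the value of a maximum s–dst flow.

4

Augment s→5→6→4→2→8→1→dst: bottleneck 1. Total 1.
Augment s→5→6→4→2→7→3→dst: bottleneck 3. Total 4.
No augmenting path remains in the residual graph.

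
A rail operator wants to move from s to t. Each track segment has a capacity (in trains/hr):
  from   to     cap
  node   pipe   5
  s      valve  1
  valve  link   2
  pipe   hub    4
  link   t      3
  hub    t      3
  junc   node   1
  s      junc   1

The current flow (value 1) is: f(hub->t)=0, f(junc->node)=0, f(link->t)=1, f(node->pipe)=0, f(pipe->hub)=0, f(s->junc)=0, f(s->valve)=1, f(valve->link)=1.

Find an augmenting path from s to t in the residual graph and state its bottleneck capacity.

s->junc->node->pipe->hub->t, bottleneck 1

Residual along s->junc->node->pipe->hub->t: s->junc: 1, junc->node: 1, node->pipe: 5, pipe->hub: 4, hub->t: 3.
Bottleneck = min = 1.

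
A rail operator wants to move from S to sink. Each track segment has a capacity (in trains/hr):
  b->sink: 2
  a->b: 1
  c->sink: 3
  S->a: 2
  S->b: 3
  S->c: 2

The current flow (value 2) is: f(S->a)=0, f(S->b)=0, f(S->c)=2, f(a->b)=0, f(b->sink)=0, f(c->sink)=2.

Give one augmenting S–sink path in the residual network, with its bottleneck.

S->b->sink, bottleneck 2

Residual along S->b->sink: S->b: 3, b->sink: 2.
Bottleneck = min = 2.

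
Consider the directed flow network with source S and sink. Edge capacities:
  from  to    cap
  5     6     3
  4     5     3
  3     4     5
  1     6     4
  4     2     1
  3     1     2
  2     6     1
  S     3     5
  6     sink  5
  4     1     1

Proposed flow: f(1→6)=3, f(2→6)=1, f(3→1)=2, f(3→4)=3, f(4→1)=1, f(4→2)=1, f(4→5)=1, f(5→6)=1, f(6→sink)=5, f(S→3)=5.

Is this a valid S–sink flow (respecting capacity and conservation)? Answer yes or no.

Every edge has 0 ≤ f(e) ≤ cap(e).
At each intermediate node, inflow equals outflow.

Yes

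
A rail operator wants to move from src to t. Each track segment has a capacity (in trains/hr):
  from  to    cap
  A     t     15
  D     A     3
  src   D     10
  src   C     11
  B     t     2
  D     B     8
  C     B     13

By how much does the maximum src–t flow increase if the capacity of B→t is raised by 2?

2

Original max flow = 5.
After raising cap(B→t), augmenting paths through that edge carry 2 more units.
New max flow = 7. Increase = 2.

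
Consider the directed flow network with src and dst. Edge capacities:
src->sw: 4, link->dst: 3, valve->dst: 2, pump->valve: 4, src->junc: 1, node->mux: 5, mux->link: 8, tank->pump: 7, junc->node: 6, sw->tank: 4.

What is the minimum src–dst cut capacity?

3

Max flow = 3 (via 2 augmenting paths).
In the residual at optimum, the set reachable from src is {pump, src, sw, tank, valve}.
Cut edges: src->junc (cap 1), valve->dst (cap 2). Sum = 3.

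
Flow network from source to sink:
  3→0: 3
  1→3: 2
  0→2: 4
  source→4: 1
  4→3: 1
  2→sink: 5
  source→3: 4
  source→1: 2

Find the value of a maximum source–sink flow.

Augment source→3→0→2→sink: bottleneck 3. Total 3.
No augmenting path remains in the residual graph.

3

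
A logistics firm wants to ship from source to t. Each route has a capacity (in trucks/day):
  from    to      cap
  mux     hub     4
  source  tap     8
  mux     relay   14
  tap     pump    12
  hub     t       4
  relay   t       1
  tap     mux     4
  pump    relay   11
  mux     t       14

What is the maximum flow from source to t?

Augment source->tap->mux->t: bottleneck 4. Total 4.
Augment source->tap->pump->relay->t: bottleneck 1. Total 5.
No augmenting path remains in the residual graph.

5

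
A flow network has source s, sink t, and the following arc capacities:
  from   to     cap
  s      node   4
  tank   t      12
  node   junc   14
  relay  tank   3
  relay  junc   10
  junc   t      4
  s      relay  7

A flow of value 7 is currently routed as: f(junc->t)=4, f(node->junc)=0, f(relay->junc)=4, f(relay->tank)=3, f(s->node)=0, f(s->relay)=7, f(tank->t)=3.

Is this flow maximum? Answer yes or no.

Yes

Residual reachable from s: {junc, node, relay, s}; t is not reachable.
Saturated cut: relay->tank, junc->t with total capacity 7 = current flow value. Flow is maximum.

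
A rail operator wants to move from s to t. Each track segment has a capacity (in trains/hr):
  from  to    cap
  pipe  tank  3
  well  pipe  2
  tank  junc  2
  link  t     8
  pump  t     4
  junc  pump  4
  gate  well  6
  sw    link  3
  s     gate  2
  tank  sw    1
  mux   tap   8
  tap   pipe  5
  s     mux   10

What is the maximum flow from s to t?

Augment s→gate→well→pipe→tank→junc→pump→t: bottleneck 2. Total 2.
Augment s→mux→tap→pipe→tank→sw→link→t: bottleneck 1. Total 3.
No augmenting path remains in the residual graph.

3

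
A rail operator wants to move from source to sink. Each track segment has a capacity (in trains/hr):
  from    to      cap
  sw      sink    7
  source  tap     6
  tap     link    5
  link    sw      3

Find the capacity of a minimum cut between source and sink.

Max flow = 3 (via 1 augmenting path).
In the residual at optimum, the set reachable from source is {link, source, tap}.
Cut edges: link->sw (cap 3). Sum = 3.

3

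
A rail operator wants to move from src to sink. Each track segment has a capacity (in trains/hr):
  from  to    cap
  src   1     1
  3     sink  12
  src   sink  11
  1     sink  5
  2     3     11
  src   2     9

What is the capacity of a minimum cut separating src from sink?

21

Max flow = 21 (via 3 augmenting paths).
In the residual at optimum, the set reachable from src is {src}.
Cut edges: src->2 (cap 9), src->1 (cap 1), src->sink (cap 11). Sum = 21.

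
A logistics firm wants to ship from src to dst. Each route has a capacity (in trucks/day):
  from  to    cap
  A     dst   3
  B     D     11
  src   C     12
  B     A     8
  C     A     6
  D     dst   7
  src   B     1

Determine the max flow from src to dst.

Augment src->C->A->dst: bottleneck 3. Total 3.
Augment src->B->D->dst: bottleneck 1. Total 4.
No augmenting path remains in the residual graph.

4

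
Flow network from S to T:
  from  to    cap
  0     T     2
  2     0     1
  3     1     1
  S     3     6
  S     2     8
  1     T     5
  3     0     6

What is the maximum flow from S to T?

3

Augment S->3->1->T: bottleneck 1. Total 1.
Augment S->3->0->T: bottleneck 2. Total 3.
No augmenting path remains in the residual graph.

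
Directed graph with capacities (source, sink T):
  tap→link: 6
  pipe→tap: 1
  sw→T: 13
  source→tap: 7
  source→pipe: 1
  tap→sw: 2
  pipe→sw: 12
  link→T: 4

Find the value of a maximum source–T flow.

Augment source→pipe→sw→T: bottleneck 1. Total 1.
Augment source→tap→sw→T: bottleneck 2. Total 3.
Augment source→tap→link→T: bottleneck 4. Total 7.
No augmenting path remains in the residual graph.

7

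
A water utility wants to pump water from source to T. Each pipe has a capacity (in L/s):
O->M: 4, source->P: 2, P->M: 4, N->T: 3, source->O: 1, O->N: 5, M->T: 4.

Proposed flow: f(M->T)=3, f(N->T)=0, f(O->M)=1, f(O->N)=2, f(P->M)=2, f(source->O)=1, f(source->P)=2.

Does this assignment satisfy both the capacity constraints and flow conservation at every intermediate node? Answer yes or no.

Conservation fails at O: inflow 1 ≠ outflow 3.

No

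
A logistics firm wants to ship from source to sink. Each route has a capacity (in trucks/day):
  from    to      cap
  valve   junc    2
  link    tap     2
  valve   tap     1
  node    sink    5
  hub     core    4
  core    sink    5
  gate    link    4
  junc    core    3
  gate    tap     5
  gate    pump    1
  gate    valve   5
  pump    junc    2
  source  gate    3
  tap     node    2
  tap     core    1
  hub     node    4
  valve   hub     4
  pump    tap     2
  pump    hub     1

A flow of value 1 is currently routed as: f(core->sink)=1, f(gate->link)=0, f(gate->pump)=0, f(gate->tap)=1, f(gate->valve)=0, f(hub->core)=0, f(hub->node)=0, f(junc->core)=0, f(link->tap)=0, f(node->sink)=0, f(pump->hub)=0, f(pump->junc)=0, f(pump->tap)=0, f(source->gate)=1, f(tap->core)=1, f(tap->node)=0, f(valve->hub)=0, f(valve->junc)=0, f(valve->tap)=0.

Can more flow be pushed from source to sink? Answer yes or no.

Yes

Residual path source->gate->tap->node->sink has bottleneck 2 > 0.
Pushing 2 along it raises the flow to 3, so the given flow is not maximum.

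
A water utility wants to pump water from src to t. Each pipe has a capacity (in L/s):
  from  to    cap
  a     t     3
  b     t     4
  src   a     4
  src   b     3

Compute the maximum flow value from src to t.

Augment src→a→t: bottleneck 3. Total 3.
Augment src→b→t: bottleneck 3. Total 6.
No augmenting path remains in the residual graph.

6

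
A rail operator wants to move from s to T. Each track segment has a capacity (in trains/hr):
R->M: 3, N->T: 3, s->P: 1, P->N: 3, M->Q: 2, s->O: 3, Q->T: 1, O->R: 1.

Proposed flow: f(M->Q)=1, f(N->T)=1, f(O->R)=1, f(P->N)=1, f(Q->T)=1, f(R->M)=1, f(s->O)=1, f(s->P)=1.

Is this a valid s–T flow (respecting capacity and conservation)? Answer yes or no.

Every edge has 0 ≤ f(e) ≤ cap(e).
At each intermediate node, inflow equals outflow.

Yes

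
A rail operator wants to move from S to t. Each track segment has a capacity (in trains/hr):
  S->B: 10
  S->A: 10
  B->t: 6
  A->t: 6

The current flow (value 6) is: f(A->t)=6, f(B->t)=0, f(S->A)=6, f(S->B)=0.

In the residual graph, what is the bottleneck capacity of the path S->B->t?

6

Residual capacities along the path: S->B: 10, B->t: 6.
Minimum is 6.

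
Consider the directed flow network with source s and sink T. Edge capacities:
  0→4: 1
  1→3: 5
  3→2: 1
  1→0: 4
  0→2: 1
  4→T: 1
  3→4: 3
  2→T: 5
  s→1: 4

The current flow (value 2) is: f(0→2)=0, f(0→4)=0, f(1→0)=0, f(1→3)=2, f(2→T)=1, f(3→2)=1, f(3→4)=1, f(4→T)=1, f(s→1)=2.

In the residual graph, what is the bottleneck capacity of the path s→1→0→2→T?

Residual capacities along the path: s→1: 2, 1→0: 4, 0→2: 1, 2→T: 4.
Minimum is 1.

1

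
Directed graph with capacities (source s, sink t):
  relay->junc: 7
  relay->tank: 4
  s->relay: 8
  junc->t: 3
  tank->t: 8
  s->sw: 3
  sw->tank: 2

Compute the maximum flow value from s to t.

Augment s->relay->junc->t: bottleneck 3. Total 3.
Augment s->relay->tank->t: bottleneck 4. Total 7.
Augment s->sw->tank->t: bottleneck 2. Total 9.
No augmenting path remains in the residual graph.

9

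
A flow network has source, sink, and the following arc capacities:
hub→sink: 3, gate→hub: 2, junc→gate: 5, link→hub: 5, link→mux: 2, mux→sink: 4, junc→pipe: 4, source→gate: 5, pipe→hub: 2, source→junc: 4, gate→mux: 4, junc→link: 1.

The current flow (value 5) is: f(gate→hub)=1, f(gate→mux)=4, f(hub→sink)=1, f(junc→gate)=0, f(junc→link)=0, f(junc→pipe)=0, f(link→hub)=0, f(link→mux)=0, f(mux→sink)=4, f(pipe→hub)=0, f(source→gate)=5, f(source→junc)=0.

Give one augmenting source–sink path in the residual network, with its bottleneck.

Residual along source→junc→pipe→hub→sink: source→junc: 4, junc→pipe: 4, pipe→hub: 2, hub→sink: 2.
Bottleneck = min = 2.

source→junc→pipe→hub→sink, bottleneck 2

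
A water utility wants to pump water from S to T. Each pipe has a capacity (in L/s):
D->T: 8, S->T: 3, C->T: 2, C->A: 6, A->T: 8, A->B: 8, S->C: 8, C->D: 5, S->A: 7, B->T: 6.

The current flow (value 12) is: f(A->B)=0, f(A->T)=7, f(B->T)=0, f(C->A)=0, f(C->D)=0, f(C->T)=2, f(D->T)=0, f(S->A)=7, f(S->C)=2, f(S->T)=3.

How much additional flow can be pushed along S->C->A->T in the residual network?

Residual capacities along the path: S->C: 6, C->A: 6, A->T: 1.
Minimum is 1.

1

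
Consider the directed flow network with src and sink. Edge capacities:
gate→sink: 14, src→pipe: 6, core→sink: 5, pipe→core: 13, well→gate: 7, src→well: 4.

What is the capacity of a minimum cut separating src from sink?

9

Max flow = 9 (via 2 augmenting paths).
In the residual at optimum, the set reachable from src is {core, pipe, src}.
Cut edges: src→well (cap 4), core→sink (cap 5). Sum = 9.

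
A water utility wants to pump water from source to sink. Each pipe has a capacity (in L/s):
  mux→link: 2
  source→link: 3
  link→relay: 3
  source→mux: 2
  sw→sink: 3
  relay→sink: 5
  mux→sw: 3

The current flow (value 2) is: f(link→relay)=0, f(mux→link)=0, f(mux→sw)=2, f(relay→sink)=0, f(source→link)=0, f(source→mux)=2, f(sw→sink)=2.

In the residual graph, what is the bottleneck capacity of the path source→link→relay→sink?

3

Residual capacities along the path: source→link: 3, link→relay: 3, relay→sink: 5.
Minimum is 3.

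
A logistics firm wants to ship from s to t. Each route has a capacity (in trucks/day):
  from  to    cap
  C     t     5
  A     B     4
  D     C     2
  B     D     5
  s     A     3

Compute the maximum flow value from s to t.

Augment s->A->B->D->C->t: bottleneck 2. Total 2.
No augmenting path remains in the residual graph.

2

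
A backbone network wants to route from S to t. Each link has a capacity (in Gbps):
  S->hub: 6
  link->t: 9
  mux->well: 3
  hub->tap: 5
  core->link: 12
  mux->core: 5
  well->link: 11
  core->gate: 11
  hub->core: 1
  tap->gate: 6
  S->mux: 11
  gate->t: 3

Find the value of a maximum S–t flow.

Augment S->mux->well->link->t: bottleneck 3. Total 3.
Augment S->mux->core->link->t: bottleneck 5. Total 8.
Augment S->hub->core->link->t: bottleneck 1. Total 9.
Augment S->hub->tap->gate->t: bottleneck 3. Total 12.
No augmenting path remains in the residual graph.

12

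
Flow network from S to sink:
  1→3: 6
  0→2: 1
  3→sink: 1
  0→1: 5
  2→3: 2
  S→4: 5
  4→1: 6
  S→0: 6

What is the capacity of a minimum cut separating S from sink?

Max flow = 1 (via 1 augmenting path).
In the residual at optimum, the set reachable from S is {0, 1, 2, 3, 4, S}.
Cut edges: 3→sink (cap 1). Sum = 1.

1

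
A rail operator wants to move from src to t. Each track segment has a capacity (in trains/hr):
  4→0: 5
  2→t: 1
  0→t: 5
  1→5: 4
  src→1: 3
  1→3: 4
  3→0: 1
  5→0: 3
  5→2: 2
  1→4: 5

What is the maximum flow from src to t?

3

Augment src→1→5→2→t: bottleneck 1. Total 1.
Augment src→1→5→0→t: bottleneck 2. Total 3.
No augmenting path remains in the residual graph.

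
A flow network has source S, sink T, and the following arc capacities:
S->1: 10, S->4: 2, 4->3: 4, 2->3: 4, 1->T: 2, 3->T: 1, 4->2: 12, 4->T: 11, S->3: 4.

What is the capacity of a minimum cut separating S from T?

Max flow = 5 (via 3 augmenting paths).
In the residual at optimum, the set reachable from S is {1, 3, S}.
Cut edges: S->4 (cap 2), 1->T (cap 2), 3->T (cap 1). Sum = 5.

5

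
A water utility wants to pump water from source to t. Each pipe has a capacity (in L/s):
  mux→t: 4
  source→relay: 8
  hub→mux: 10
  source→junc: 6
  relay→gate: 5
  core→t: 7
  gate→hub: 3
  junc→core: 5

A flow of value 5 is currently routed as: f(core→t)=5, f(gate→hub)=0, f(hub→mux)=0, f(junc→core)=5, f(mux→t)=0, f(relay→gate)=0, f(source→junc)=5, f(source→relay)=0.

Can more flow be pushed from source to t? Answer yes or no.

Yes

Residual path source→relay→gate→hub→mux→t has bottleneck 3 > 0.
Pushing 3 along it raises the flow to 8, so the given flow is not maximum.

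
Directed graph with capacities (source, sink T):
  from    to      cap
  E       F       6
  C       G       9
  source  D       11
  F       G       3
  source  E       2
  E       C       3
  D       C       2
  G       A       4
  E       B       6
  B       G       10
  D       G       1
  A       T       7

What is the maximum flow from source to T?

Augment source->D->G->A->T: bottleneck 1. Total 1.
Augment source->E->C->G->A->T: bottleneck 2. Total 3.
Augment source->D->C->G->A->T: bottleneck 1. Total 4.
No augmenting path remains in the residual graph.

4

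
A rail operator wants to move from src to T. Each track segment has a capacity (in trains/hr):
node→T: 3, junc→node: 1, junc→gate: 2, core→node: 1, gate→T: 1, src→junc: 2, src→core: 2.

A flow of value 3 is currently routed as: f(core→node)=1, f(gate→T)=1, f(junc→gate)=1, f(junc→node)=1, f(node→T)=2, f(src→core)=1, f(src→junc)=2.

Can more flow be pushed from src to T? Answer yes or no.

No

Residual reachable from src: {core, src}; T is not reachable.
Saturated cut: src→junc, core→node with total capacity 3 = current flow value. Flow is maximum.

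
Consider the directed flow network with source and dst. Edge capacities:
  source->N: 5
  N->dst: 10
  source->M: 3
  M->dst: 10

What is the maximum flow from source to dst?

8

Augment source->N->dst: bottleneck 5. Total 5.
Augment source->M->dst: bottleneck 3. Total 8.
No augmenting path remains in the residual graph.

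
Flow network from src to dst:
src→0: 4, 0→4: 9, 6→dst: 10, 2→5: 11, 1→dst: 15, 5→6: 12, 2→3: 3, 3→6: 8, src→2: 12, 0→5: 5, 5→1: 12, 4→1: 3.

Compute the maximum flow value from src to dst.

16

Augment src→2→3→6→dst: bottleneck 3. Total 3.
Augment src→2→5→6→dst: bottleneck 7. Total 10.
Augment src→2→5→1→dst: bottleneck 2. Total 12.
Augment src→0→5→1→dst: bottleneck 4. Total 16.
No augmenting path remains in the residual graph.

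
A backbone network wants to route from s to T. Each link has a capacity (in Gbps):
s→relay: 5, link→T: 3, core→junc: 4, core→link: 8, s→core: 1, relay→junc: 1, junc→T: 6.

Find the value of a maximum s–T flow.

2

Augment s→relay→junc→T: bottleneck 1. Total 1.
Augment s→core→junc→T: bottleneck 1. Total 2.
No augmenting path remains in the residual graph.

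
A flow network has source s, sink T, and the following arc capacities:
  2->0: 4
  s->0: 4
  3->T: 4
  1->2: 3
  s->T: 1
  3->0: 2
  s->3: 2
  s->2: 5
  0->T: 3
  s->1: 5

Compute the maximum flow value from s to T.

Augment s->T: bottleneck 1. Total 1.
Augment s->3->T: bottleneck 2. Total 3.
Augment s->0->T: bottleneck 3. Total 6.
No augmenting path remains in the residual graph.

6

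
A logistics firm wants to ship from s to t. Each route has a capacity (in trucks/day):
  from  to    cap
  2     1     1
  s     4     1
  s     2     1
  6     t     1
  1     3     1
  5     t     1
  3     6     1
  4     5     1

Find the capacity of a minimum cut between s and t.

Max flow = 2 (via 2 augmenting paths).
In the residual at optimum, the set reachable from s is {s}.
Cut edges: s→4 (cap 1), s→2 (cap 1). Sum = 2.

2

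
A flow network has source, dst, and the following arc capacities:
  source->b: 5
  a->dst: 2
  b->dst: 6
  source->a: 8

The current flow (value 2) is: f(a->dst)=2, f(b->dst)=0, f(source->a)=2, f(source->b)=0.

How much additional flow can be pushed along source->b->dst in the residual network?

5

Residual capacities along the path: source->b: 5, b->dst: 6.
Minimum is 5.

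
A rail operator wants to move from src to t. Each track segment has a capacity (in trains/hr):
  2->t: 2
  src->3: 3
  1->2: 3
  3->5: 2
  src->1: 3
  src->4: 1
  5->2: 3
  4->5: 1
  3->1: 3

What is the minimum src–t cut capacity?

Max flow = 2 (via 1 augmenting path).
In the residual at optimum, the set reachable from src is {1, 2, 3, 4, 5, src}.
Cut edges: 2->t (cap 2). Sum = 2.

2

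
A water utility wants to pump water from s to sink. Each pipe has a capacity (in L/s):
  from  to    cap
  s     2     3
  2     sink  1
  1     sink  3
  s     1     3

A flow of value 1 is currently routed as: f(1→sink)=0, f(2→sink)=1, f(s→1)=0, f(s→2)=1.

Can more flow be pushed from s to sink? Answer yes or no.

Yes

Residual path s→1→sink has bottleneck 3 > 0.
Pushing 3 along it raises the flow to 4, so the given flow is not maximum.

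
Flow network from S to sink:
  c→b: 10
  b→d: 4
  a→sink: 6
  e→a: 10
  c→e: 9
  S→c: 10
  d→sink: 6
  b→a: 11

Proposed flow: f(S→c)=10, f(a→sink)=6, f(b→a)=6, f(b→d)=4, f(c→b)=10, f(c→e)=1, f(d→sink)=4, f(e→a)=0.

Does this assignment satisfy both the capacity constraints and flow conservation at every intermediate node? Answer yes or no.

No

Conservation fails at c: inflow 10 ≠ outflow 11.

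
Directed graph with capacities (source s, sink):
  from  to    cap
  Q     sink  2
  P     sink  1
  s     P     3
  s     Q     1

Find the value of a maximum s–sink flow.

2

Augment s→Q→sink: bottleneck 1. Total 1.
Augment s→P→sink: bottleneck 1. Total 2.
No augmenting path remains in the residual graph.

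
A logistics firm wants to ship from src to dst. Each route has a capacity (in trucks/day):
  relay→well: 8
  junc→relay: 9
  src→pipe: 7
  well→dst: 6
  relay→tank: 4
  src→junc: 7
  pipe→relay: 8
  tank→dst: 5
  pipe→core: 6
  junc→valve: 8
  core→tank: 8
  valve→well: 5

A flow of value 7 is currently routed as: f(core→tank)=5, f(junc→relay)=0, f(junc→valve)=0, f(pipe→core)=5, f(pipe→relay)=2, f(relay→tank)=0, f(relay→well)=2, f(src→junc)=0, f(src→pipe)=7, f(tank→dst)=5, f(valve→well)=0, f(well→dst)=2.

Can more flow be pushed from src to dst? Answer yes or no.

Yes

Residual path src→junc→relay→well→dst has bottleneck 4 > 0.
Pushing 4 along it raises the flow to 11, so the given flow is not maximum.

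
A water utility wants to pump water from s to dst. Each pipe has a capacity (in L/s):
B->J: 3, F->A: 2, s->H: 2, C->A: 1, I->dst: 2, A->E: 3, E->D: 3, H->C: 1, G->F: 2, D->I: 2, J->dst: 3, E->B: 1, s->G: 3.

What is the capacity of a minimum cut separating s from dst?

3

Max flow = 3 (via 2 augmenting paths).
In the residual at optimum, the set reachable from s is {G, H, s}.
Cut edges: H->C (cap 1), G->F (cap 2). Sum = 3.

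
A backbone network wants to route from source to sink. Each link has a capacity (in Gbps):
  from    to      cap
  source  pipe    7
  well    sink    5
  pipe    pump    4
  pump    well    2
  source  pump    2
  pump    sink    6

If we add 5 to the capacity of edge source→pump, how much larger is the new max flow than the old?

2

Original max flow = 6.
After raising cap(source→pump), augmenting paths through that edge carry 2 more units.
New max flow = 8. Increase = 2.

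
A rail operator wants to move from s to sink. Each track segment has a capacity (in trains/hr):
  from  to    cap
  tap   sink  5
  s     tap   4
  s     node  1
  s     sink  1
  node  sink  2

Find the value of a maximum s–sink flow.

Augment s→sink: bottleneck 1. Total 1.
Augment s→node→sink: bottleneck 1. Total 2.
Augment s→tap→sink: bottleneck 4. Total 6.
No augmenting path remains in the residual graph.

6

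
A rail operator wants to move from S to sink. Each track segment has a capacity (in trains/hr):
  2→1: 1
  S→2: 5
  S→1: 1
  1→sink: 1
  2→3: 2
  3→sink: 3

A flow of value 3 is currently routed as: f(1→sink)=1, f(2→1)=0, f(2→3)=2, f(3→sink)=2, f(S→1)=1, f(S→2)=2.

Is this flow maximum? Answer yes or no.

Yes

Residual reachable from S: {1, 2, S}; sink is not reachable.
Saturated cut: 2→3, 1→sink with total capacity 3 = current flow value. Flow is maximum.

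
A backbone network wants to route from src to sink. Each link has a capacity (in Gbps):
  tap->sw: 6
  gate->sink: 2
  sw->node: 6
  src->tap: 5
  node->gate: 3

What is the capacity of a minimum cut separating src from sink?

Max flow = 2 (via 1 augmenting path).
In the residual at optimum, the set reachable from src is {gate, node, src, sw, tap}.
Cut edges: gate->sink (cap 2). Sum = 2.

2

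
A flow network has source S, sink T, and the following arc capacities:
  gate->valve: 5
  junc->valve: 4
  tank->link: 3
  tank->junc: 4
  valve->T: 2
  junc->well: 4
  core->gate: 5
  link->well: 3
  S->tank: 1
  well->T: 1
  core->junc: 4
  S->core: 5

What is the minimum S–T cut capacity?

3

Max flow = 3 (via 2 augmenting paths).
In the residual at optimum, the set reachable from S is {S, core, gate, junc, link, tank, valve, well}.
Cut edges: well->T (cap 1), valve->T (cap 2). Sum = 3.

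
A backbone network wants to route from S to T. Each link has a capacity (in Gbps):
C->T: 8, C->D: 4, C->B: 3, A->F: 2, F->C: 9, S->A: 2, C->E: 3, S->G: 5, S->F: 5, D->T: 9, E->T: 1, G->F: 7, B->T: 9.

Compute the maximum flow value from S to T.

Augment S->F->C->T: bottleneck 5. Total 5.
Augment S->G->F->C->T: bottleneck 3. Total 8.
Augment S->G->F->C->E->T: bottleneck 1. Total 9.
No augmenting path remains in the residual graph.

9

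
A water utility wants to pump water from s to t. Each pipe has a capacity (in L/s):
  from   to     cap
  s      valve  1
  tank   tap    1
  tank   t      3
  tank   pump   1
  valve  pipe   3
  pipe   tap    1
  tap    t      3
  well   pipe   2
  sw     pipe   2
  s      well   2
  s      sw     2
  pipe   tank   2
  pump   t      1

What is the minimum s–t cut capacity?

Max flow = 3 (via 2 augmenting paths).
In the residual at optimum, the set reachable from s is {pipe, s, sw, valve, well}.
Cut edges: pipe->tank (cap 2), pipe->tap (cap 1). Sum = 3.

3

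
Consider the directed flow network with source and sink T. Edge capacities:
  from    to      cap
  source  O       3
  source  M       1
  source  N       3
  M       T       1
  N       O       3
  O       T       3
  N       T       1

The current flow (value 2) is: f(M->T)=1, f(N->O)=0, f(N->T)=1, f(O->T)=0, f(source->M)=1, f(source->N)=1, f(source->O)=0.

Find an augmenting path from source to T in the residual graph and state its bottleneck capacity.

Residual along source->O->T: source->O: 3, O->T: 3.
Bottleneck = min = 3.

source->O->T, bottleneck 3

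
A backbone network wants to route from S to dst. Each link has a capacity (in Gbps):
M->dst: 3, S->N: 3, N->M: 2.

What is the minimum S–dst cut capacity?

2

Max flow = 2 (via 1 augmenting path).
In the residual at optimum, the set reachable from S is {N, S}.
Cut edges: N->M (cap 2). Sum = 2.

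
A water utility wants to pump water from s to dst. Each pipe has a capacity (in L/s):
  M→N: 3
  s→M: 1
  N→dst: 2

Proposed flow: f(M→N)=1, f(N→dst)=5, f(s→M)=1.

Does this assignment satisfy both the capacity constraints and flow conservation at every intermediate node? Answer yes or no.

No

Capacity violated on N→dst: flow 5 > capacity 2.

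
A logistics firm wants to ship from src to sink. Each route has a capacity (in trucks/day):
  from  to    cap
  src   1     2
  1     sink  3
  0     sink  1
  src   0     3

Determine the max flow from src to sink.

3

Augment src→1→sink: bottleneck 2. Total 2.
Augment src→0→sink: bottleneck 1. Total 3.
No augmenting path remains in the residual graph.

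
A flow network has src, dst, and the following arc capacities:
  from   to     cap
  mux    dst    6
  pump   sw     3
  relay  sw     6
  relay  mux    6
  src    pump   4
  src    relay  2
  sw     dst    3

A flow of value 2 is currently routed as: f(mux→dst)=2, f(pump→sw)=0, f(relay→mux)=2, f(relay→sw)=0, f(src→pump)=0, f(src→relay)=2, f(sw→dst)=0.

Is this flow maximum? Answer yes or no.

Residual path src→pump→sw→dst has bottleneck 3 > 0.
Pushing 3 along it raises the flow to 5, so the given flow is not maximum.

No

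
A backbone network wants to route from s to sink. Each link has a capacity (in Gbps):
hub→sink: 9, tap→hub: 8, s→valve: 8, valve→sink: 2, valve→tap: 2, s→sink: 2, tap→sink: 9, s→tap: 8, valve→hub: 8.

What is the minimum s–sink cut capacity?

Max flow = 18 (via 5 augmenting paths).
In the residual at optimum, the set reachable from s is {s}.
Cut edges: s→valve (cap 8), s→tap (cap 8), s→sink (cap 2). Sum = 18.

18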